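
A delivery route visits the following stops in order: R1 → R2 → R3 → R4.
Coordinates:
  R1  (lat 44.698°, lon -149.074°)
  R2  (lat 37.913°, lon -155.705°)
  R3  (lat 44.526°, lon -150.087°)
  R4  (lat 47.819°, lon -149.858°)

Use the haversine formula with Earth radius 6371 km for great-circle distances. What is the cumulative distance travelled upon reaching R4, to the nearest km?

2174 km

Leg distances:
R1→R2: 935.2 km  (cumulative 935.2 km)
R2→R3: 872.1 km  (cumulative 1807.4 km)
R3→R4: 366.6 km  (cumulative 2174.0 km)
Cumulative distance at R4 ≈ 2174 km.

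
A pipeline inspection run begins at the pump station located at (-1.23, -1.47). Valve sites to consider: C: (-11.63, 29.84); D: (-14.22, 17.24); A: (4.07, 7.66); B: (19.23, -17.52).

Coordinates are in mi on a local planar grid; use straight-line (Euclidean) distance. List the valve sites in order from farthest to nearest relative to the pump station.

C, B, D, A

Distance from the pump station at (-1.23, -1.47) to each:
C (-11.63, 29.84): 33.0 mi
B (19.23, -17.52): 26.0 mi
D (-14.22, 17.24): 22.8 mi
A (4.07, 7.66): 10.6 mi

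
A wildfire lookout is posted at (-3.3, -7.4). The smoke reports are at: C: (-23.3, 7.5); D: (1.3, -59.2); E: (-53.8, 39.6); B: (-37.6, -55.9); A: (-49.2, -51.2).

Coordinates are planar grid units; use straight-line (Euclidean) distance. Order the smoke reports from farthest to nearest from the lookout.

Computing each straight-line distance from (-3.3, -7.4):
E (-53.8, 39.6): 69.0
A (-49.2, -51.2): 63.4
B (-37.6, -55.9): 59.4
D (1.3, -59.2): 52.0
C (-23.3, 7.5): 24.9

E, A, B, D, C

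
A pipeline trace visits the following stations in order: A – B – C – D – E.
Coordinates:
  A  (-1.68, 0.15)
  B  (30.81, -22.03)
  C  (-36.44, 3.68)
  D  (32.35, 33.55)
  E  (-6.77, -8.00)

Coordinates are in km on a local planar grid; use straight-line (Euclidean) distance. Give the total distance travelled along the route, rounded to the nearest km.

Leg distances:
A→B: 39.3 km  (cumulative 39.3 km)
B→C: 72.0 km  (cumulative 111.3 km)
C→D: 75.0 km  (cumulative 186.3 km)
D→E: 57.1 km  (cumulative 243.4 km)
Total route length ≈ 243 km.

243 km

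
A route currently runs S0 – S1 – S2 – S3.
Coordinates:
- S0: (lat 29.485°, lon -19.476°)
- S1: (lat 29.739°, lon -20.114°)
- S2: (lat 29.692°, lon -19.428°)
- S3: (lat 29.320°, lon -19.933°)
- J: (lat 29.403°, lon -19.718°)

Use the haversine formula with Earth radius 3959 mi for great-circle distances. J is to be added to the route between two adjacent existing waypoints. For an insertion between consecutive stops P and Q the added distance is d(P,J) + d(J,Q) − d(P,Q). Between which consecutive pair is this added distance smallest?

Added distance for inserting J between each consecutive pair:
S0–S1: 6.7 mi
S1–S2: 18.5 mi
S2–S3: 0.9 mi
Smallest added distance is 0.9 mi, inserting between S2 and S3.

between S2 and S3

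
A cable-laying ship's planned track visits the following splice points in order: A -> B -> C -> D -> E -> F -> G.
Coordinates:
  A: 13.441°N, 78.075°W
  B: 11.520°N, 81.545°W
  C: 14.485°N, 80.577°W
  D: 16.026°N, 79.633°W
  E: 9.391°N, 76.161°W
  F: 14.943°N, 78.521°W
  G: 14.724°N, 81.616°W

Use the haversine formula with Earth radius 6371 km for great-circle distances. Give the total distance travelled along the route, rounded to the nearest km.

2808 km

Leg distances:
A→B: 433.1 km  (cumulative 433.1 km)
B→C: 346.0 km  (cumulative 779.0 km)
C→D: 199.0 km  (cumulative 978.1 km)
D→E: 828.2 km  (cumulative 1806.3 km)
E→F: 668.5 km  (cumulative 2474.8 km)
F→G: 333.6 km  (cumulative 2808.3 km)
Total route length ≈ 2808 km.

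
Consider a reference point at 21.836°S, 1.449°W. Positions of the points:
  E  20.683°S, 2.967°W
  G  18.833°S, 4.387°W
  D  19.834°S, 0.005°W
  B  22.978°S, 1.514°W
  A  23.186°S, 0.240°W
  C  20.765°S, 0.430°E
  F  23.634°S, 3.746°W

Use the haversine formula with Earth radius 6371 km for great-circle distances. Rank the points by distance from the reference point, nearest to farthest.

B, A, E, C, D, F, G

Distances from the reference point:
B 22.978°S, 1.514°W: 127.2 km
A 23.186°S, 0.240°W: 194.8 km
E 20.683°S, 2.967°W: 202.9 km
C 20.765°S, 0.430°E: 228.2 km
D 19.834°S, 0.005°W: 268.5 km
F 23.634°S, 3.746°W: 309.0 km
G 18.833°S, 4.387°W: 453.1 km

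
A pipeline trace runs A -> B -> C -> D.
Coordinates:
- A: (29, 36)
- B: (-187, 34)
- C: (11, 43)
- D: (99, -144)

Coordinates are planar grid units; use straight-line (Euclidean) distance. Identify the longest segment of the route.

A–B

Leg distances:
A→B: 216.0
B→C: 198.2
C→D: 206.7
The longest leg is A–B at 216.0.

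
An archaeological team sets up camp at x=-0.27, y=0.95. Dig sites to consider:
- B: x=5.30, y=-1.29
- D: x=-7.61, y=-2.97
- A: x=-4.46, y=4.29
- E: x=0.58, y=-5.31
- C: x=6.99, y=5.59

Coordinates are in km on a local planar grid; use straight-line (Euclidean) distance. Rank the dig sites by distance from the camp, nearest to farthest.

A, B, E, D, C

Computing each straight-line distance from x=-0.27, y=0.95:
A x=-4.46, y=4.29: 5.4 km
B x=5.30, y=-1.29: 6.0 km
E x=0.58, y=-5.31: 6.3 km
D x=-7.61, y=-2.97: 8.3 km
C x=6.99, y=5.59: 8.6 km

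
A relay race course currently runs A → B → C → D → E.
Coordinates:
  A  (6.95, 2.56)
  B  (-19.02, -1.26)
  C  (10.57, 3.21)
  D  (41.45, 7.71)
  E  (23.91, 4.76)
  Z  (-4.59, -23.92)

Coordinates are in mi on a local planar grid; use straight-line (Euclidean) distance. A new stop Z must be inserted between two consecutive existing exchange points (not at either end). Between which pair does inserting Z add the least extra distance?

Added distance for inserting Z between each consecutive pair:
A–B: 29.5 mi
B–C: 28.0 mi
C–D: 55.7 mi
D–E: 78.5 mi
Smallest added distance is 28.0 mi, inserting between B and C.

between B and C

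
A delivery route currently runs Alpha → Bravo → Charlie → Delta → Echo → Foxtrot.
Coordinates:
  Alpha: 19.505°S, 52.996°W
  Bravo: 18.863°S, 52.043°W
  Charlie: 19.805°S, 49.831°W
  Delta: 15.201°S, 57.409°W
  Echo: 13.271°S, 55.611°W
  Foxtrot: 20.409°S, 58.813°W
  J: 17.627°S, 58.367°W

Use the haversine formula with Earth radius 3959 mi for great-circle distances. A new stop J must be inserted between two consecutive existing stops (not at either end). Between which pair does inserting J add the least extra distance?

between Echo and Foxtrot

Added distance for inserting J between each consecutive pair:
Alpha–Bravo: 722.2 mi
Bravo–Charlie: 843.9 mi
Charlie–Delta: 165.8 mi
Delta–Echo: 352.1 mi
Echo–Foxtrot: 10.3 mi
Smallest added distance is 10.3 mi, inserting between Echo and Foxtrot.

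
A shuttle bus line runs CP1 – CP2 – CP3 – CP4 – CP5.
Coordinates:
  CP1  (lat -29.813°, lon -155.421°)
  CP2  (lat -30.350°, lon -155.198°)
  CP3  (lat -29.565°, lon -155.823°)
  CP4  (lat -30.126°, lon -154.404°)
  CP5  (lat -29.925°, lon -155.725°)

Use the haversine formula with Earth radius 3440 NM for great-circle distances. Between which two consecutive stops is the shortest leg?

CP1–CP2

Leg distances:
CP1→CP2: 34.3 NM
CP2→CP3: 57.3 NM
CP3→CP4: 81.2 NM
CP4→CP5: 69.7 NM
The shortest leg is CP1–CP2 at 34.3 NM.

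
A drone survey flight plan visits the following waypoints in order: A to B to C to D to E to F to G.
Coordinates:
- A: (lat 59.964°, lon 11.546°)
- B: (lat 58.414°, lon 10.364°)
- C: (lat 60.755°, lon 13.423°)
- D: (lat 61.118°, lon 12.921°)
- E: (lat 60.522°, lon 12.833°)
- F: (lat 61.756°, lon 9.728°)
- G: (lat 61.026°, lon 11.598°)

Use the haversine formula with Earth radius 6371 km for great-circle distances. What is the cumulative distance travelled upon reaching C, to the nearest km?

497 km

Leg distances:
A→B: 185.0 km  (cumulative 185.0 km)
B→C: 312.0 km  (cumulative 497.1 km)
Cumulative distance at C ≈ 497 km.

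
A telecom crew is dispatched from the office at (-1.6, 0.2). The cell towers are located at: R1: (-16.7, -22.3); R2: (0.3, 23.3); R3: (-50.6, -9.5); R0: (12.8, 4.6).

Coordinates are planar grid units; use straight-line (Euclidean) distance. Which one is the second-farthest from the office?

Distances from the office ((-1.6, 0.2)):
R3: 50.0
R1: 27.1
R2: 23.2
R0: 15.1
The second-farthest is R1 at 27.1.

R1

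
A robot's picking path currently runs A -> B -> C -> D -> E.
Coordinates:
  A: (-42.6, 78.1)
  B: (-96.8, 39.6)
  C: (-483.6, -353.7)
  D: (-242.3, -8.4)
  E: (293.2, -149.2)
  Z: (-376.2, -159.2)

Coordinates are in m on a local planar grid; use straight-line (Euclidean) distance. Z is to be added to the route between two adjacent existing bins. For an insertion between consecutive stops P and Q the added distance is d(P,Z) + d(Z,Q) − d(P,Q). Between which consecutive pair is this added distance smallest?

Added distance for inserting Z between each consecutive pair:
A–B: 685.8 m
B–C: 13.5 m
C–D: 2.6 m
D–E: 317.4 m
Smallest added distance is 2.6 m, inserting between C and D.

between C and D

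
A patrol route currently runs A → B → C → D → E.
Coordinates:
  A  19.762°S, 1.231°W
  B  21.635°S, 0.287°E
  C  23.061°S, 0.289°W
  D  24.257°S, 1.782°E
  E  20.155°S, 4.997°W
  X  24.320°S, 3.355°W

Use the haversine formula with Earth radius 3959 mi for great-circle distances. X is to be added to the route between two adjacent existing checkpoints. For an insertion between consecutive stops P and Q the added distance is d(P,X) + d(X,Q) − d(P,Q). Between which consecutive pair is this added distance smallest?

Added distance for inserting X between each consecutive pair:
A–B: 477.4 mi
B–C: 404.2 mi
C–D: 381.2 mi
D–E: 112.0 mi
Smallest added distance is 112.0 mi, inserting between D and E.

between D and E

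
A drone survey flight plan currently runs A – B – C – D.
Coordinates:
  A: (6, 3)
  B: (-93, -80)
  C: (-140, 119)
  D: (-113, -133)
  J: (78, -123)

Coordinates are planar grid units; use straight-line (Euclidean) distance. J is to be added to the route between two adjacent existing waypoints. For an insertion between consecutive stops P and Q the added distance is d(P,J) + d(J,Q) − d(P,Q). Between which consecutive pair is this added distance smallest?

Added distance for inserting J between each consecutive pair:
A–B: 192.3
B–C: 297.6
C–D: 263.5
Smallest added distance is 192.3, inserting between A and B.

between A and B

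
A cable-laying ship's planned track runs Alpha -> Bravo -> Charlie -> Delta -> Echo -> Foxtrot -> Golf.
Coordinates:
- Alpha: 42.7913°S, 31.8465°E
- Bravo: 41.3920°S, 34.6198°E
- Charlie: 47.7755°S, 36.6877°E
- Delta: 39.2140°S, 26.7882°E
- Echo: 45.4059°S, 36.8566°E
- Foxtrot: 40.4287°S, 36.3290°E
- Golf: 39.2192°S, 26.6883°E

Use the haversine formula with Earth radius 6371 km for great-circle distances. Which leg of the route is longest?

Charlie–Delta

Leg distances:
Alpha→Bravo: 276.7 km
Bravo→Charlie: 728.4 km
Charlie→Delta: 1240.5 km
Delta→Echo: 1075.4 km
Echo→Foxtrot: 555.1 km
Foxtrot→Golf: 833.8 km
The longest leg is Charlie–Delta at 1240.5 km.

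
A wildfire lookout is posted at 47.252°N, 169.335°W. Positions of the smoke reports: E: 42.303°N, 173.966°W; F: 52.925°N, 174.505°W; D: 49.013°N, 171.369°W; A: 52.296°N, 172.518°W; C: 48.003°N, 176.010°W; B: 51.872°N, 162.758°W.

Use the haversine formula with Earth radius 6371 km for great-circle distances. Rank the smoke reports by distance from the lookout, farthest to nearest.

Distances from the lookout:
F 52.925°N, 174.505°W: 730.3 km
B 51.872°N, 162.758°W: 698.7 km
E 42.303°N, 173.966°W: 660.4 km
A 52.296°N, 172.518°W: 605.5 km
C 48.003°N, 176.010°W: 507.0 km
D 49.013°N, 171.369°W: 247.2 km

F, B, E, A, C, D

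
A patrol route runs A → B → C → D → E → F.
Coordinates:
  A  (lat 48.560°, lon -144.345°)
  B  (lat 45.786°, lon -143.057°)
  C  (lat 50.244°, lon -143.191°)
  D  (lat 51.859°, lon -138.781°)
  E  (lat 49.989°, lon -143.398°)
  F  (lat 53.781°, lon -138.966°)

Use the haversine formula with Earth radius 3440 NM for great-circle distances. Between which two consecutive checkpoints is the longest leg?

E–F

Leg distances:
A→B: 174.6 NM
B→C: 267.7 NM
C→D: 192.6 NM
D→E: 207.6 NM
E→F: 280.6 NM
The longest leg is E–F at 280.6 NM.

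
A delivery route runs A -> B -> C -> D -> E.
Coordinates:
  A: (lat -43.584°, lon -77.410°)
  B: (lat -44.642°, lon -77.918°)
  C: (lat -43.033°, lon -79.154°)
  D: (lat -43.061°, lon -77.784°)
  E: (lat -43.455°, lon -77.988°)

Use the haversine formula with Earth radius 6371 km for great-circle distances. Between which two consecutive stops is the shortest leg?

Leg distances:
A→B: 124.4 km
B→C: 204.5 km
C→D: 111.4 km
D→E: 46.8 km
The shortest leg is D–E at 46.8 km.

D–E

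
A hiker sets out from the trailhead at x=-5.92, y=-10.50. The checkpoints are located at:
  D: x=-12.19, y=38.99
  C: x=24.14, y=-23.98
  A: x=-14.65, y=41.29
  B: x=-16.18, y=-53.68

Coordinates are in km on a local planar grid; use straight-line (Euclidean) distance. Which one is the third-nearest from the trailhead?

Distances from the trailhead (x=-5.92, y=-10.50):
C: 32.9 km
B: 44.4 km
D: 49.9 km
A: 52.5 km
The third-nearest is D at 49.9 km.

D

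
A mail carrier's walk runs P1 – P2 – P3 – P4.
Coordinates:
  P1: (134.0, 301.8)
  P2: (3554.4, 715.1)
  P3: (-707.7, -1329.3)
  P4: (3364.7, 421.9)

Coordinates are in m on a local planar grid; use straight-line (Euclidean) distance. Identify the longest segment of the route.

Leg distances:
P1→P2: 3445.3 m
P2→P3: 4727.1 m
P3→P4: 4433.0 m
The longest leg is P2–P3 at 4727.1 m.

P2–P3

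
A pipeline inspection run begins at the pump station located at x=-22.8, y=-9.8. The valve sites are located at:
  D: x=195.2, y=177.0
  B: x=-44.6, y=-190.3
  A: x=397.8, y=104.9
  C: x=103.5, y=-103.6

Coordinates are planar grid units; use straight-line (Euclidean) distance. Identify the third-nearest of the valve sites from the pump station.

D

Distances from the pump station (x=-22.8, y=-9.8):
C: 157.3
B: 181.8
D: 287.1
A: 436.0
The third-nearest is D at 287.1.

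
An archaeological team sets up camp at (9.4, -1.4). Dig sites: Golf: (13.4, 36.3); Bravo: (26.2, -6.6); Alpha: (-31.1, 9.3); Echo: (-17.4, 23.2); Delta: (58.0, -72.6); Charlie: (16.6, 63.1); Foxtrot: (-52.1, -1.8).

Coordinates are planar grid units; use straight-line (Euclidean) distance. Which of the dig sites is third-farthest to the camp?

Distances from the camp ((9.4, -1.4)):
Delta: 86.2
Charlie: 64.9
Foxtrot: 61.5
Alpha: 41.9
Golf: 37.9
Echo: 36.4
Bravo: 17.6
The third-farthest is Foxtrot at 61.5.

Foxtrot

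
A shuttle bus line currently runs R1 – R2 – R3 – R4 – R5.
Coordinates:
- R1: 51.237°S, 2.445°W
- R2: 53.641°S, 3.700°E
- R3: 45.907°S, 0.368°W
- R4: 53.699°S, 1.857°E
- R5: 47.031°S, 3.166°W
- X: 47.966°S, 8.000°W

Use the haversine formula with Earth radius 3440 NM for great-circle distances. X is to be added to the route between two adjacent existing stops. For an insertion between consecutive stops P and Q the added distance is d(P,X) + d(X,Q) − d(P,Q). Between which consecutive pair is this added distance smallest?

between R4 and R5

Added distance for inserting X between each consecutive pair:
R1–R2: 583.3 NM
R2–R3: 404.5 NM
R3–R4: 367.9 NM
R4–R5: 267.3 NM
Smallest added distance is 267.3 NM, inserting between R4 and R5.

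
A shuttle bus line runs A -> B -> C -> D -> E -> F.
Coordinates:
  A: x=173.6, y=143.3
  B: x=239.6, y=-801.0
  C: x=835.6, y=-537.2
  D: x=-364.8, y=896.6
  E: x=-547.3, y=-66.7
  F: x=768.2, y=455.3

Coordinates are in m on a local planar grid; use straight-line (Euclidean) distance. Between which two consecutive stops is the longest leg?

Leg distances:
A→B: 946.6 m
B→C: 651.8 m
C→D: 1870.0 m
D→E: 980.4 m
E→F: 1415.3 m
The longest leg is C–D at 1870.0 m.

C–D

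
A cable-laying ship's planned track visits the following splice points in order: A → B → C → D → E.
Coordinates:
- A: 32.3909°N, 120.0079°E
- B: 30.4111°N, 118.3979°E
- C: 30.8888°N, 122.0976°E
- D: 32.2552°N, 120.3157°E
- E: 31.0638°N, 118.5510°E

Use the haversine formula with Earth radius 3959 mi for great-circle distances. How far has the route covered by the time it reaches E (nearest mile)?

662 mi

Leg distances:
A→B: 166.5 mi  (cumulative 166.5 mi)
B→C: 222.4 mi  (cumulative 388.9 mi)
C→D: 141.1 mi  (cumulative 530.0 mi)
D→E: 132.5 mi  (cumulative 662.5 mi)
Cumulative distance at E ≈ 662 mi.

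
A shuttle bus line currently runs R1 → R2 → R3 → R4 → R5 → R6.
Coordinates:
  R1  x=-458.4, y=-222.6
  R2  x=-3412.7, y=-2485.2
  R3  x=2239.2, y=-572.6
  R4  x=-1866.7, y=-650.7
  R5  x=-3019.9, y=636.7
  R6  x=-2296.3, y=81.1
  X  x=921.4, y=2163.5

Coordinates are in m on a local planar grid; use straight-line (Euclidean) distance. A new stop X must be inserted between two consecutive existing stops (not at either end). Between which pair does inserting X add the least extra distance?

between R3 and R4

Added distance for inserting X between each consecutive pair:
R1–R2: 5390.8 m
R2–R3: 3425.9 m
R3–R4: 2891.7 m
R4–R5: 6459.8 m
R5–R6: 7147.1 m
Smallest added distance is 2891.7 m, inserting between R3 and R4.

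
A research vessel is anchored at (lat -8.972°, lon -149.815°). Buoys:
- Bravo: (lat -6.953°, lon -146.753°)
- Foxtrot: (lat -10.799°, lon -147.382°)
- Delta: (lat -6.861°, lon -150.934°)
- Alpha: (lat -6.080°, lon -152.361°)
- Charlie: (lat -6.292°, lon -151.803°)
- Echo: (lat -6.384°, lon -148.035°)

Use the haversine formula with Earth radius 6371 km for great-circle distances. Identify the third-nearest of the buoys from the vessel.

Echo

Distances from the vessel ((lat -8.972°, lon -149.815°)):
Delta: 265.1 km
Foxtrot: 335.1 km
Echo: 348.3 km
Charlie: 369.9 km
Bravo: 405.1 km
Alpha: 426.8 km
The third-nearest is Echo at 348.3 km.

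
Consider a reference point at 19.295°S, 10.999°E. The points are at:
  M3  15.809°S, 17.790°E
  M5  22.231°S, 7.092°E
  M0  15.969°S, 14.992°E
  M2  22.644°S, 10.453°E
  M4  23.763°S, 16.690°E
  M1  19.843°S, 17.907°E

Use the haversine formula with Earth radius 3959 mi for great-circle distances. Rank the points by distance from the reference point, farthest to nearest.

M3, M4, M1, M0, M5, M2

Distance from the reference point at 19.295°S, 10.999°E to each:
M3 15.809°S, 17.790°E: 508.0 mi
M4 23.763°S, 16.690°E: 478.5 mi
M1 19.843°S, 17.907°E: 451.3 mi
M0 15.969°S, 14.992°E: 349.2 mi
M5 22.231°S, 7.092°E: 323.8 mi
M2 22.644°S, 10.453°E: 234.1 mi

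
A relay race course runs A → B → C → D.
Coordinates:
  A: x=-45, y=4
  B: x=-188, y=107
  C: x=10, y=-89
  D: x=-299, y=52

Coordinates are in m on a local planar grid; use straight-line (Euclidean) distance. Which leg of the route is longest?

C–D

Leg distances:
A→B: 176.2 m
B→C: 278.6 m
C→D: 339.6 m
The longest leg is C–D at 339.6 m.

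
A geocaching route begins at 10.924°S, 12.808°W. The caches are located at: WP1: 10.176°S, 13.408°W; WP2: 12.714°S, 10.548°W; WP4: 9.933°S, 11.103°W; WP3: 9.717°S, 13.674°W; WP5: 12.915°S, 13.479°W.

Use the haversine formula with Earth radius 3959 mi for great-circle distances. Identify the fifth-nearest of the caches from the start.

WP2

Distances from the start (10.924°S, 12.808°W):
WP1: 65.8 mi
WP3: 102.1 mi
WP4: 134.6 mi
WP5: 144.9 mi
WP2: 196.6 mi
The fifth-nearest is WP2 at 196.6 mi.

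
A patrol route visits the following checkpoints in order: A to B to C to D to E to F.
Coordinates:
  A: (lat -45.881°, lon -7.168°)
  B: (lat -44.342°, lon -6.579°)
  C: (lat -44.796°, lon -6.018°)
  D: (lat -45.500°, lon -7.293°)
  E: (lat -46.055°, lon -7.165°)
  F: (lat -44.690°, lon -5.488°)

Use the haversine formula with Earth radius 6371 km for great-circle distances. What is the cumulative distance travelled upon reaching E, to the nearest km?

434 km

Leg distances:
A→B: 177.3 km  (cumulative 177.3 km)
B→C: 67.3 km  (cumulative 244.5 km)
C→D: 127.0 km  (cumulative 371.5 km)
D→E: 62.5 km  (cumulative 434.0 km)
Cumulative distance at E ≈ 434 km.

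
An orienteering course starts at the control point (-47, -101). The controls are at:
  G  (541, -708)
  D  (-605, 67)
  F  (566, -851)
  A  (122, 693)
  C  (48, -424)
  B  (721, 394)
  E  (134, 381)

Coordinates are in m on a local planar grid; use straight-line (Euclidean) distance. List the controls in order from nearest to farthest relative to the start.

C, E, D, A, G, B, F

Distances from the start:
C (48, -424): 336.7 m
E (134, 381): 514.9 m
D (-605, 67): 582.7 m
A (122, 693): 811.8 m
G (541, -708): 845.1 m
B (721, 394): 913.7 m
F (566, -851): 968.6 m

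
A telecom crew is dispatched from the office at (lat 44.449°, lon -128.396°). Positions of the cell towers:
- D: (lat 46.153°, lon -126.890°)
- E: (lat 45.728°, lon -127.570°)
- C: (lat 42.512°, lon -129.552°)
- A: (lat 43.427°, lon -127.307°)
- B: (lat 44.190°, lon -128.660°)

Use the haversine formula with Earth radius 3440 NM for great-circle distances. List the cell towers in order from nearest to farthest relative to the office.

Computing each great-circle distance from (lat 44.449°, lon -128.396°):
B (lat 44.190°, lon -128.660°): 19.2 NM
A (lat 43.427°, lon -127.307°): 77.3 NM
E (lat 45.728°, lon -127.570°): 84.4 NM
D (lat 46.153°, lon -126.890°): 120.5 NM
C (lat 42.512°, lon -129.552°): 126.7 NM

B, A, E, D, C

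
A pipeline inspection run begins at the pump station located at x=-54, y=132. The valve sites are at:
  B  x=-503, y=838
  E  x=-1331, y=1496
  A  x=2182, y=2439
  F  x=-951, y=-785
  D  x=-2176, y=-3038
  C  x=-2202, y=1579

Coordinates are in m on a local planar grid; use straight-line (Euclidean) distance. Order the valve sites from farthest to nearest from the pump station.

Distances from the pump station:
D x=-2176, y=-3038: 3814.7 m
A x=2182, y=2439: 3212.8 m
C x=-2202, y=1579: 2589.9 m
E x=-1331, y=1496: 1868.5 m
F x=-951, y=-785: 1282.8 m
B x=-503, y=838: 836.7 m

D, A, C, E, F, B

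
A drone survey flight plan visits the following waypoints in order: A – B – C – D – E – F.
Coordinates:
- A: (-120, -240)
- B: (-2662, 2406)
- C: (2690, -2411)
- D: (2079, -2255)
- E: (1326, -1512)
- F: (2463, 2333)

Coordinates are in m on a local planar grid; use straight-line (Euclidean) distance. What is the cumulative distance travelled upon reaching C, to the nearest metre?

Leg distances:
A→B: 3669.2 m  (cumulative 3669.2 m)
B→C: 7200.5 m  (cumulative 10869.7 m)
Cumulative distance at C ≈ 10870 m.

10870 m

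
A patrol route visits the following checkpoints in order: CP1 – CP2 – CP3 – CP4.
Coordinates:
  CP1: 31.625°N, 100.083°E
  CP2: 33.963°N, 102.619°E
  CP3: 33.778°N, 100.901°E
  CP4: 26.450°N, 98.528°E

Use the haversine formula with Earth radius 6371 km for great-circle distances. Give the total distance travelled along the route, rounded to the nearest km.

1358 km

Leg distances:
CP1→CP2: 351.8 km  (cumulative 351.8 km)
CP2→CP3: 159.9 km  (cumulative 511.7 km)
CP3→CP4: 846.1 km  (cumulative 1357.8 km)
Total route length ≈ 1358 km.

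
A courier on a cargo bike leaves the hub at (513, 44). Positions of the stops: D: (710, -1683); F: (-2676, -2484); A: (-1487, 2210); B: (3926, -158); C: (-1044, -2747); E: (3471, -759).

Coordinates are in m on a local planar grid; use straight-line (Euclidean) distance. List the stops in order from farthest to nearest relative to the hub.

F, B, C, E, A, D

Distance from the hub at (513, 44) to each:
F (-2676, -2484): 4069.5 m
B (3926, -158): 3419.0 m
C (-1044, -2747): 3195.9 m
E (3471, -759): 3065.1 m
A (-1487, 2210): 2948.1 m
D (710, -1683): 1738.2 m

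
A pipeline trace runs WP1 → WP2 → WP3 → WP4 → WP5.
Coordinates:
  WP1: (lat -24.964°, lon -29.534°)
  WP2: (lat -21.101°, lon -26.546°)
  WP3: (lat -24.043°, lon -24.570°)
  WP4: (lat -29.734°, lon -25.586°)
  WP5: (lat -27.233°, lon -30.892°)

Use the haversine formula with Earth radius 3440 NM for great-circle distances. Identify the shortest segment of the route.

WP2–WP3

Leg distances:
WP1→WP2: 284.7 NM
WP2→WP3: 207.8 NM
WP3→WP4: 346.0 NM
WP4→WP5: 317.7 NM
The shortest leg is WP2–WP3 at 207.8 NM.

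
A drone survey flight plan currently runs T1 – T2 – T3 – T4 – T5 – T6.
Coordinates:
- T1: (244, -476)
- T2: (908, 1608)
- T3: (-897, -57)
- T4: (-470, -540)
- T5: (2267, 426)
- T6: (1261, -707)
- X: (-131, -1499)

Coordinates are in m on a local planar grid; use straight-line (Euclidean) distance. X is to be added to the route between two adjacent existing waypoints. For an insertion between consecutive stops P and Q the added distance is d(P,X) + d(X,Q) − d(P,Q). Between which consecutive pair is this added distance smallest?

Added distance for inserting X between each consecutive pair:
T1–T2: 2178.5 m
T2–T3: 2453.3 m
T3–T4: 2005.3 m
T4–T5: 1189.8 m
T5–T6: 3161.4 m
Smallest added distance is 1189.8 m, inserting between T4 and T5.

between T4 and T5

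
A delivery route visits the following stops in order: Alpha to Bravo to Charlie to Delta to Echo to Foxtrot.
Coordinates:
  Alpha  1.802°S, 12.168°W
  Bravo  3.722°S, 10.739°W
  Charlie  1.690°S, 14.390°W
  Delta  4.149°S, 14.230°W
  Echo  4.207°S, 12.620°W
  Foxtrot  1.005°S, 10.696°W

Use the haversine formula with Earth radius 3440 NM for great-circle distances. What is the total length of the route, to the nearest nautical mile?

Leg distances:
Alpha→Bravo: 143.6 NM  (cumulative 143.6 NM)
Bravo→Charlie: 250.6 NM  (cumulative 394.3 NM)
Charlie→Delta: 147.9 NM  (cumulative 542.2 NM)
Delta→Echo: 96.5 NM  (cumulative 638.7 NM)
Echo→Foxtrot: 224.2 NM  (cumulative 862.9 NM)
Total route length ≈ 863 NM.

863 NM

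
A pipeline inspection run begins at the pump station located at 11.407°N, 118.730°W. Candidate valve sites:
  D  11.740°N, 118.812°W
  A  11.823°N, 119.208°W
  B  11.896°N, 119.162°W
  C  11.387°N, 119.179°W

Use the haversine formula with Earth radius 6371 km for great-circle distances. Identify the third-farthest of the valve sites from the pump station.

Distances from the pump station (11.407°N, 118.730°W):
B: 71.9 km
A: 69.6 km
C: 49.0 km
D: 38.1 km
The third-farthest is C at 49.0 km.

C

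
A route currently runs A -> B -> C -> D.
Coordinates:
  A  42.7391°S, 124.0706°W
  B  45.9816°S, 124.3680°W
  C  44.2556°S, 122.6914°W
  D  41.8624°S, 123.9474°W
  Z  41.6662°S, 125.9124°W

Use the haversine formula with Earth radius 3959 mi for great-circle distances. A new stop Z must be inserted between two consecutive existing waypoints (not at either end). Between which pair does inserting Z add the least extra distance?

between C and D

Added distance for inserting Z between each consecutive pair:
A–B: 203.3 mi
B–C: 405.3 mi
C–D: 167.0 mi
Smallest added distance is 167.0 mi, inserting between C and D.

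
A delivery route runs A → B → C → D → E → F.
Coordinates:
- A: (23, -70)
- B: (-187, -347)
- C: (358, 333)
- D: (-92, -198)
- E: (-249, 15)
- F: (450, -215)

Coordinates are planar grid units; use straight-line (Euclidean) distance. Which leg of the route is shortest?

D–E

Leg distances:
A→B: 347.6
B→C: 871.4
C→D: 696.0
D→E: 264.6
E→F: 735.9
The shortest leg is D–E at 264.6.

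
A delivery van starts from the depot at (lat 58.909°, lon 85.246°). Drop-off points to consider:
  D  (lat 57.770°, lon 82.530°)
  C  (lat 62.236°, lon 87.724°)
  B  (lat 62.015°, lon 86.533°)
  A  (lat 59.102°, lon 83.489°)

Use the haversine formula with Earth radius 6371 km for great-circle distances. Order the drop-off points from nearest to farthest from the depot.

A, D, B, C

Distances from the depot:
A (lat 59.102°, lon 83.489°): 102.9 km
D (lat 57.770°, lon 82.530°): 202.9 km
B (lat 62.015°, lon 86.533°): 352.5 km
C (lat 62.236°, lon 87.724°): 393.9 km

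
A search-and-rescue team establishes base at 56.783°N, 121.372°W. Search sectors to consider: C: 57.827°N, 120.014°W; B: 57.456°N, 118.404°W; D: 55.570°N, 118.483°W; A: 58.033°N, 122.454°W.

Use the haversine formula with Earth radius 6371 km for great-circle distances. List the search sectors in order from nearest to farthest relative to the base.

C, A, B, D

Computing each great-circle distance from 56.783°N, 121.372°W:
C 57.827°N, 120.014°W: 141.9 km
A 58.033°N, 122.454°W: 153.4 km
B 57.456°N, 118.404°W: 194.1 km
D 55.570°N, 118.483°W: 223.9 km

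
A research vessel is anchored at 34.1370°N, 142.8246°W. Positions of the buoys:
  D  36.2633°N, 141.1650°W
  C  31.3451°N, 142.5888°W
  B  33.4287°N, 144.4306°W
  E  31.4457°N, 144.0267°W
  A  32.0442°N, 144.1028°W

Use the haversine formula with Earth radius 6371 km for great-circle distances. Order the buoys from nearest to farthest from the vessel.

Computing each great-circle distance from 34.1370°N, 142.8246°W:
B 33.4287°N, 144.4306°W: 168.0 km
A 32.0442°N, 144.1028°W: 261.4 km
D 36.2633°N, 141.1650°W: 280.4 km
C 31.3451°N, 142.5888°W: 311.2 km
E 31.4457°N, 144.0267°W: 319.7 km

B, A, D, C, E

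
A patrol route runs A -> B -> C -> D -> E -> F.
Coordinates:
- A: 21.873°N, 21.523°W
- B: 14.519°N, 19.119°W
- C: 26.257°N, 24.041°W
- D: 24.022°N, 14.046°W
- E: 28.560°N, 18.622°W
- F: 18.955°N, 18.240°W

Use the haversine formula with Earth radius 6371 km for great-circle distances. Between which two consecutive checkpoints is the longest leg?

B–C

Leg distances:
A→B: 856.2 km
B→C: 1401.9 km
C→D: 1036.0 km
D→E: 680.1 km
E→F: 1068.7 km
The longest leg is B–C at 1401.9 km.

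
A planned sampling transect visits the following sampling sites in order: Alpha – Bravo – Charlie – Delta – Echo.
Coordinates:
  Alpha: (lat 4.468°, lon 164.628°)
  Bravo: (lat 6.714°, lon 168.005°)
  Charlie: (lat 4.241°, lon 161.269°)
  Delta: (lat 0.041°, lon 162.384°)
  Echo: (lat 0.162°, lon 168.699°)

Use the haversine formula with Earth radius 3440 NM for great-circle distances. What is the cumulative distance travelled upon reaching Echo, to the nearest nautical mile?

1312 NM

Leg distances:
Alpha→Bravo: 242.7 NM  (cumulative 242.7 NM)
Bravo→Charlie: 429.1 NM  (cumulative 671.7 NM)
Charlie→Delta: 260.9 NM  (cumulative 932.6 NM)
Delta→Echo: 379.2 NM  (cumulative 1311.8 NM)
Cumulative distance at Echo ≈ 1312 NM.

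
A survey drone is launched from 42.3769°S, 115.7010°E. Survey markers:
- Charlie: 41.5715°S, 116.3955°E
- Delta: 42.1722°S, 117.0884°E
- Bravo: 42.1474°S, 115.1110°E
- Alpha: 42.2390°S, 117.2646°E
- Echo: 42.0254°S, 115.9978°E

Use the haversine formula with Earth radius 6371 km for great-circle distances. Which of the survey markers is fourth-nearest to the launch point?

Distances from the launch point (42.3769°S, 115.7010°E):
Echo: 46.1 km
Bravo: 54.9 km
Charlie: 106.4 km
Delta: 116.4 km
Alpha: 129.5 km
The fourth-nearest is Delta at 116.4 km.

Delta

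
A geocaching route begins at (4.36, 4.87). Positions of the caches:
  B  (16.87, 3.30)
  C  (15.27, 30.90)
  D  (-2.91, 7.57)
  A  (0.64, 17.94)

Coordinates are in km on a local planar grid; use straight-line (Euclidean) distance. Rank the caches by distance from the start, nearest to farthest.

Distances from the start:
D (-2.91, 7.57): 7.8 km
B (16.87, 3.30): 12.6 km
A (0.64, 17.94): 13.6 km
C (15.27, 30.90): 28.2 km

D, B, A, C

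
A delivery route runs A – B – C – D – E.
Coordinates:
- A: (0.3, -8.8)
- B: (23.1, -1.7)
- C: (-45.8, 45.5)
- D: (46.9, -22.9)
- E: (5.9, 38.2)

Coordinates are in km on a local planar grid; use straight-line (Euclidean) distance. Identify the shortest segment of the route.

A–B

Leg distances:
A→B: 23.9 km
B→C: 83.5 km
C→D: 115.2 km
D→E: 73.6 km
The shortest leg is A–B at 23.9 km.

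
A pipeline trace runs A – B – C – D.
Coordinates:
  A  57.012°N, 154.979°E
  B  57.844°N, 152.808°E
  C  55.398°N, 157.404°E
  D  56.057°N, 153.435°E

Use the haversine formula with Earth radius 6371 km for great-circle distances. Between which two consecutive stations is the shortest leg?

Leg distances:
A→B: 159.5 km
B→C: 391.0 km
C→D: 259.1 km
The shortest leg is A–B at 159.5 km.

A–B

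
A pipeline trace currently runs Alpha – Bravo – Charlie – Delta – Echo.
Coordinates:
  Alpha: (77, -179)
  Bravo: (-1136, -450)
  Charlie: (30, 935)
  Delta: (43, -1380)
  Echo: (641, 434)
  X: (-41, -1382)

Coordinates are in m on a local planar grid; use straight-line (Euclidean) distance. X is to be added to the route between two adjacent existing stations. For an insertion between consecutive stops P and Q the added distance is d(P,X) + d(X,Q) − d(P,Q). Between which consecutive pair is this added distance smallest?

between Charlie and Delta

Added distance for inserting X between each consecutive pair:
Alpha–Bravo: 1403.8 m
Bravo–Charlie: 1945.6 m
Charlie–Delta: 87.1 m
Delta–Echo: 113.8 m
Smallest added distance is 87.1 m, inserting between Charlie and Delta.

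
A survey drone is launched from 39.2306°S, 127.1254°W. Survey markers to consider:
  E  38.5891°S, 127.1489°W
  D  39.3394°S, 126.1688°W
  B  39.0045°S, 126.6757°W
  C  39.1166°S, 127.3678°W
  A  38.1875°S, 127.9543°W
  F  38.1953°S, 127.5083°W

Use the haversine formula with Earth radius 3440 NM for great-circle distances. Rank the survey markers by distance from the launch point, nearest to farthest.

Computing each great-circle distance from 39.2306°S, 127.1254°W:
C 39.1166°S, 127.3678°W: 13.2 NM
B 39.0045°S, 126.6757°W: 25.0 NM
E 38.5891°S, 127.1489°W: 38.5 NM
D 39.3394°S, 126.1688°W: 44.9 NM
F 38.1953°S, 127.5083°W: 64.7 NM
A 38.1875°S, 127.9543°W: 73.7 NM

C, B, E, D, F, A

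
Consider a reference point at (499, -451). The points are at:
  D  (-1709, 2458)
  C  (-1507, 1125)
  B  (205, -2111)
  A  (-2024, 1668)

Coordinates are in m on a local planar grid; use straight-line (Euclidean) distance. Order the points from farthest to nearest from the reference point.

Computing each straight-line distance from (499, -451):
D (-1709, 2458): 3652.1 m
A (-2024, 1668): 3294.8 m
C (-1507, 1125): 2551.0 m
B (205, -2111): 1685.8 m

D, A, C, B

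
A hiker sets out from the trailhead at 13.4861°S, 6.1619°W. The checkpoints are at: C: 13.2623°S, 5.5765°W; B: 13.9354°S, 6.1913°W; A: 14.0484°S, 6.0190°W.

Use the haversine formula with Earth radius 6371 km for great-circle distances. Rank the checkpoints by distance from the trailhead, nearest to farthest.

B, A, C

Computing each great-circle distance from 13.4861°S, 6.1619°W:
B 13.9354°S, 6.1913°W: 50.1 km
A 14.0484°S, 6.0190°W: 64.4 km
C 13.2623°S, 5.5765°W: 68.0 km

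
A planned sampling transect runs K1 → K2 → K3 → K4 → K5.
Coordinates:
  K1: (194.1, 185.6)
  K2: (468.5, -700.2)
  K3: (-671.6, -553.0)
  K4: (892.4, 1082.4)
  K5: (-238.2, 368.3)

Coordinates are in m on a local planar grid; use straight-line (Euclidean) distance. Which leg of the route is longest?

K3–K4

Leg distances:
K1→K2: 927.3 m
K2→K3: 1149.6 m
K3→K4: 2262.9 m
K4→K5: 1337.2 m
The longest leg is K3–K4 at 2262.9 m.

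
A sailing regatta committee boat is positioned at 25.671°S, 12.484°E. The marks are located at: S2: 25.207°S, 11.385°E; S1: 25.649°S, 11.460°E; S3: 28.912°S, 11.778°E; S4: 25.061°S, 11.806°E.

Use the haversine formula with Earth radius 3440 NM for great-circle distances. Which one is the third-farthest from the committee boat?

S1

Distance to each, sorted:
S3: 198.2 NM
S2: 65.8 NM
S1: 55.4 NM
S4: 51.9 NM
The third-farthest is S1 at 55.4 NM.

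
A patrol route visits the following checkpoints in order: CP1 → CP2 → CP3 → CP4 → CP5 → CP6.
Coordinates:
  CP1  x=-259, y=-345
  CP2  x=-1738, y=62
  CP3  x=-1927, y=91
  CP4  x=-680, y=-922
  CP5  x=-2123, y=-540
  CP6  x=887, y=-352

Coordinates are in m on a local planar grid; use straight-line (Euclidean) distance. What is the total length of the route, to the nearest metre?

7840 m

Leg distances:
CP1→CP2: 1534.0 m  (cumulative 1534.0 m)
CP2→CP3: 191.2 m  (cumulative 1725.2 m)
CP3→CP4: 1606.6 m  (cumulative 3331.8 m)
CP4→CP5: 1492.7 m  (cumulative 4824.5 m)
CP5→CP6: 3015.9 m  (cumulative 7840.4 m)
Total route length ≈ 7840 m.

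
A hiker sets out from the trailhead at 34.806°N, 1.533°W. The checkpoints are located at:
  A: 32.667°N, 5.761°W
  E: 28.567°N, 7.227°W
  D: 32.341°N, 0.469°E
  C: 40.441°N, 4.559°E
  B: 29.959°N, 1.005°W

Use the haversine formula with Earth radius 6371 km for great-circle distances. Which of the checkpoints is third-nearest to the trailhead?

B

Distances from the trailhead (34.806°N, 1.533°W):
D: 330.9 km
A: 457.6 km
B: 541.2 km
C: 824.5 km
E: 878.0 km
The third-nearest is B at 541.2 km.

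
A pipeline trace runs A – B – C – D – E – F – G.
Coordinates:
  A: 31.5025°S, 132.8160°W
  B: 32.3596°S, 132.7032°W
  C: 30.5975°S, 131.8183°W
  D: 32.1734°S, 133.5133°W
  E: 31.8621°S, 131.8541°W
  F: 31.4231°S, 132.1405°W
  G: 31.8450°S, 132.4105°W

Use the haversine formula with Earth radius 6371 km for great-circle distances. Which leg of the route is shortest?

Leg distances:
A→B: 95.9 km
B→C: 213.1 km
C→D: 237.9 km
D→E: 160.2 km
E→F: 55.8 km
F→G: 53.4 km
The shortest leg is F–G at 53.4 km.

F–G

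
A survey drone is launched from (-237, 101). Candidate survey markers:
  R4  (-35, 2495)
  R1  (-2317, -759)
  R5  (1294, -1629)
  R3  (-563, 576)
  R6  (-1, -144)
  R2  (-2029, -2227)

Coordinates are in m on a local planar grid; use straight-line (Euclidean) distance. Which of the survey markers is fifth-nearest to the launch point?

R4

Distance to each, sorted:
R6: 340.2 m
R3: 576.1 m
R1: 2250.8 m
R5: 2310.2 m
R4: 2402.5 m
R2: 2937.8 m
The fifth-nearest is R4 at 2402.5 m.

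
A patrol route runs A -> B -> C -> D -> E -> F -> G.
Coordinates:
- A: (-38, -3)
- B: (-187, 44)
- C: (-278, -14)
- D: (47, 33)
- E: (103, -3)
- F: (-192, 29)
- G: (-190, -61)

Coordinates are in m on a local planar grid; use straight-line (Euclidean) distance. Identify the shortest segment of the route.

D–E

Leg distances:
A→B: 156.2 m
B→C: 107.9 m
C→D: 328.4 m
D→E: 66.6 m
E→F: 296.7 m
F→G: 90.0 m
The shortest leg is D–E at 66.6 m.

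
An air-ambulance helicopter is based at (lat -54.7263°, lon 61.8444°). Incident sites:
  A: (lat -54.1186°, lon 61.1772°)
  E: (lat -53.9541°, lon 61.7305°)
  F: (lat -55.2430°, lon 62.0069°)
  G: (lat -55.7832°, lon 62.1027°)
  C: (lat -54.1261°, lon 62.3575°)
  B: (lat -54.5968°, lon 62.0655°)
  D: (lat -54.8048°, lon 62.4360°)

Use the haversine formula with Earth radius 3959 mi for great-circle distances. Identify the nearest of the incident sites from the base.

B

Distance to each, sorted:
B: 12.6 mi
D: 24.2 mi
F: 36.3 mi
C: 46.3 mi
A: 49.8 mi
E: 53.6 mi
G: 73.7 mi
The nearest is B at 12.6 mi.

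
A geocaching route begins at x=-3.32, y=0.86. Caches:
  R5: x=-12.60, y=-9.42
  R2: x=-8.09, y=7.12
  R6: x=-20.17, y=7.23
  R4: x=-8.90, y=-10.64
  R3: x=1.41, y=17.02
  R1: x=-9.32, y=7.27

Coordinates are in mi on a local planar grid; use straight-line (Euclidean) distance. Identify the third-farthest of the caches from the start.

Distance to each, sorted:
R6: 18.0 mi
R3: 16.8 mi
R5: 13.8 mi
R4: 12.8 mi
R1: 8.8 mi
R2: 7.9 mi
The third-farthest is R5 at 13.8 mi.

R5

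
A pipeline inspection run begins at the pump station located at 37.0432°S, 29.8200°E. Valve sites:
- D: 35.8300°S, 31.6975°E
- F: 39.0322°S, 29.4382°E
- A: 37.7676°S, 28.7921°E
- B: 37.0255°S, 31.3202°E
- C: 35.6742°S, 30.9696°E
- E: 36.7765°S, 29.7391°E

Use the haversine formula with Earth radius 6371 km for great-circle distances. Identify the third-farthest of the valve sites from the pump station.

C

Distance to each, sorted:
F: 223.7 km
D: 215.4 km
C: 183.8 km
B: 133.2 km
A: 121.4 km
E: 30.5 km
The third-farthest is C at 183.8 km.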